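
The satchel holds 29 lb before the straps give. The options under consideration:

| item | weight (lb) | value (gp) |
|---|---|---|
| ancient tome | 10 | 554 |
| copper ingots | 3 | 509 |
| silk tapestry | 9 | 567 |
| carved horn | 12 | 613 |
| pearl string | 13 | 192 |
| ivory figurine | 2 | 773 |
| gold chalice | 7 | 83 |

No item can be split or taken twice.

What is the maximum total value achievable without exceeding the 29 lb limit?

Taking the top-ratio items first gives ancient tome + copper ingots + silk tapestry + ivory figurine for 2403 (24 lb).
Replace ancient tome with carved horn: the trade gains 59 net, giving 2462 at 26 lb.
The closest alternative, ancient tome + copper ingots + carved horn + ivory figurine, reaches only 2449.

2462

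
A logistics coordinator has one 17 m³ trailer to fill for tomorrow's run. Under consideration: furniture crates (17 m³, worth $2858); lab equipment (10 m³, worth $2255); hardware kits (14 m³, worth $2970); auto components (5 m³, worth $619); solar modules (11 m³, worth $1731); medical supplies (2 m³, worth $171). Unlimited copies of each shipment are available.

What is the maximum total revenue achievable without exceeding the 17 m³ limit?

A density-first pass picks lab equipment + auto components + medical supplies — 3045 at 17 m³.
Replace lab equipment and auto components with hardware kits: the trade gains 96 net, giving 3141 at 16 m³.
That's the maximum — no swap from here does better than 3141.

3141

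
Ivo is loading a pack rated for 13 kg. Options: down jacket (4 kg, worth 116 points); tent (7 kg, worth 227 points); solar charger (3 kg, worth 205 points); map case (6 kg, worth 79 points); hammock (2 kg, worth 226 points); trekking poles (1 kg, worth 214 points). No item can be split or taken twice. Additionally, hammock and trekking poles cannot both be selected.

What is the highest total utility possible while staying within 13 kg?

658

Best packing: tent + solar charger + hammock — 12 kg, 658 total.
Every other selection either busts 13 kg or breaks a pairing rule or fails to beat 658.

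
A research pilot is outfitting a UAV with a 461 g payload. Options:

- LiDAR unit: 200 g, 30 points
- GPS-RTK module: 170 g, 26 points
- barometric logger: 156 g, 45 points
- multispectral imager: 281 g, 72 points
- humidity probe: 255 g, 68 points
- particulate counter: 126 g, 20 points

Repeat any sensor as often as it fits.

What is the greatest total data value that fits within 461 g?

117

Density check — barometric logger 0.29, humidity probe 0.27, multispectral imager 0.26, particulate counter 0.16 are the best per g.
Taking the top-ratio sensors first gives 2×barometric logger + particulate counter for 110 (438 g).
Replace barometric logger and particulate counter with multispectral imager: the trade gains 7 net, giving 117 at 437 g.
The spare 24 g is too small for any remaining sensor, and no exchange beats 117.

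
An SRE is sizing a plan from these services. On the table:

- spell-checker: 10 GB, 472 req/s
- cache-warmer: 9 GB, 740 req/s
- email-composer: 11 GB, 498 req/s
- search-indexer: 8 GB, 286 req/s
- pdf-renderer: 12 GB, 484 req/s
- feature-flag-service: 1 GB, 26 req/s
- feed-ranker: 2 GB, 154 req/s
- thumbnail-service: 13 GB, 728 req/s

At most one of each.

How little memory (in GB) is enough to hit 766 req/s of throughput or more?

10

Look for the lowest-memory combination reaching 766.
cache-warmer + feature-flag-service reaches 766 using 10 GB.
No combination under 10 GB hits 766.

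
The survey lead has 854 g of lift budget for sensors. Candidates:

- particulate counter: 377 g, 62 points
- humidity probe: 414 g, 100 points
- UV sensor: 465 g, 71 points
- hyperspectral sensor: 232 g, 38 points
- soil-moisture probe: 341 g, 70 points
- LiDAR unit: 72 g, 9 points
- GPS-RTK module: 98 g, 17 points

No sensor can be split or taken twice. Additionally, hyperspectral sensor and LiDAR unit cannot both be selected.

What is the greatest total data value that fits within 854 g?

187

Taking humidity probe + soil-moisture probe + GPS-RTK module: 853 g used, 187 in data value.
Nothing else feasible within 854 g beats 187.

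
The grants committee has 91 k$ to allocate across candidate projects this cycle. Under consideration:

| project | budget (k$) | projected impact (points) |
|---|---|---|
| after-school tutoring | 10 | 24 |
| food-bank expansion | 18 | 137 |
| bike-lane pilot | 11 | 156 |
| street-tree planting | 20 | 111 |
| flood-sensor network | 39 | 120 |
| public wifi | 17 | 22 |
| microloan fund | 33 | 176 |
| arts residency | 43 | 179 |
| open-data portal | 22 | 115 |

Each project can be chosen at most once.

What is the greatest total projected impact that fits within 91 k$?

Greedy by ratio would take food-bank expansion + bike-lane pilot + street-tree planting + microloan fund: 82 k$ used, total 580.
Dropping street-tree planting frees 20 k$; slotting in open-data portal (22 k$) lifts the total to 584 at 84 k$.

584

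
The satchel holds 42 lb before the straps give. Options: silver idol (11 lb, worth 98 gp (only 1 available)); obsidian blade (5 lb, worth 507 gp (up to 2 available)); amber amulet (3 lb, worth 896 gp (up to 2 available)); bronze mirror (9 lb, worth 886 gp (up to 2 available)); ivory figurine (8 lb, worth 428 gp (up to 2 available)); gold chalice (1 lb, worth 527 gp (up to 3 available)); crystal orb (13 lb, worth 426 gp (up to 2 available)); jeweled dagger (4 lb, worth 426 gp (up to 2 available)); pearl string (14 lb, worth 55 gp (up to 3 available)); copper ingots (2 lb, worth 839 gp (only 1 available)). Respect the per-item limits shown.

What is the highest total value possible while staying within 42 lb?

Density check — gold chalice 527.00, copper ingots 419.50, amber amulet 298.67, jeweled dagger 106.50 are the best per lb.
A density-first pass picks 2×obsidian blade + 2×amber amulet + bronze mirror + 3×gold chalice + 2×jeweled dagger + copper ingots — 6964 at 38 lb.
Replace obsidian blade with bronze mirror: the trade gains 379 net, giving 7343 at 42 lb.
Every other selection either busts 42 lb or exceeds an availability limit or fails to beat 7343.

7343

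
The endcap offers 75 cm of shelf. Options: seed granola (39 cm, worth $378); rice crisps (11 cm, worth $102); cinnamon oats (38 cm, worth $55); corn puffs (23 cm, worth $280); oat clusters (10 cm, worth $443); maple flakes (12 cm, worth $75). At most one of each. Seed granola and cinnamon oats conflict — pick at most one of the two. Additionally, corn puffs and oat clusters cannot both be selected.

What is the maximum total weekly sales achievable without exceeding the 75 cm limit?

Taking seed granola + rice crisps + oat clusters + maple flakes: 72 cm used, 998 in weekly sales.
The closest alternative, seed granola + rice crisps + oat clusters, reaches only 923.

998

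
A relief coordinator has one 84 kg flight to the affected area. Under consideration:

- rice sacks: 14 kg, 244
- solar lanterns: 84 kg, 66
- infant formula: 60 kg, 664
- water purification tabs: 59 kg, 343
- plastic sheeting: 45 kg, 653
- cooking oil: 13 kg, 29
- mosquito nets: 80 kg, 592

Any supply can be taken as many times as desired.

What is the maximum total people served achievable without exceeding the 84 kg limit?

The ratio ordering already packs tightly: 6×rice sacks, 84 kg, 1464.

1464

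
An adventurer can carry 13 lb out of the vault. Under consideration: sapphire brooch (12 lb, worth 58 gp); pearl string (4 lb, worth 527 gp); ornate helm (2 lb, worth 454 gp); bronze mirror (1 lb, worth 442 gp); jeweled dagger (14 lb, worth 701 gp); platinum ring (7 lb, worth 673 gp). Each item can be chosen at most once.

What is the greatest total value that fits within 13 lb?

1654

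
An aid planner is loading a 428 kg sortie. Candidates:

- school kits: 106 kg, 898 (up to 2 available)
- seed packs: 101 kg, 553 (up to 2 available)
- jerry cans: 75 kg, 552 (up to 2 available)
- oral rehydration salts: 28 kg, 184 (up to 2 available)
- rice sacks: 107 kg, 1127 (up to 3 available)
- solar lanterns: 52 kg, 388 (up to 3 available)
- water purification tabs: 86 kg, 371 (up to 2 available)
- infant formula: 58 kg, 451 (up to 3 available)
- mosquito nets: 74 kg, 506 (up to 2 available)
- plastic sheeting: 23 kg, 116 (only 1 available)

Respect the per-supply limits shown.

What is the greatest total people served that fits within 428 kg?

4279

Best packing: school kits + 3×rice sacks — 427 kg, 4279 total.
The spare 1 kg is too small for any remaining supply, and no exchange beats 4279.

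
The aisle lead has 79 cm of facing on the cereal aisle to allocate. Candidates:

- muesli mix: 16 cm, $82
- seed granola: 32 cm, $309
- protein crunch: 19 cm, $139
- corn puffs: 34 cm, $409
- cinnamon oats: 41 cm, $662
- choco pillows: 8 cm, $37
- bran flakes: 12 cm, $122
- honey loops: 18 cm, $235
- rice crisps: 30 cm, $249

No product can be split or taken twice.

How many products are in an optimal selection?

2

Optimal total is 1071.
For example corn puffs + cinnamon oats achieves it, using 75 cm.
Any selection reaching 1071 contains exactly 2 products.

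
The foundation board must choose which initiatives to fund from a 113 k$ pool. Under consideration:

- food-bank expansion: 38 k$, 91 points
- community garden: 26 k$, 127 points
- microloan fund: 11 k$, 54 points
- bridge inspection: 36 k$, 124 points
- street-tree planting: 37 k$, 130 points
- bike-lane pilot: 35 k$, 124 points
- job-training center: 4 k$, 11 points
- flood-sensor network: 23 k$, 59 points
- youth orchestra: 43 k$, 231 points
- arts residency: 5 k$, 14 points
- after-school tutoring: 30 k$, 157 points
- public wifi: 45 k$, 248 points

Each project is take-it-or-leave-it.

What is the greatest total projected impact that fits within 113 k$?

586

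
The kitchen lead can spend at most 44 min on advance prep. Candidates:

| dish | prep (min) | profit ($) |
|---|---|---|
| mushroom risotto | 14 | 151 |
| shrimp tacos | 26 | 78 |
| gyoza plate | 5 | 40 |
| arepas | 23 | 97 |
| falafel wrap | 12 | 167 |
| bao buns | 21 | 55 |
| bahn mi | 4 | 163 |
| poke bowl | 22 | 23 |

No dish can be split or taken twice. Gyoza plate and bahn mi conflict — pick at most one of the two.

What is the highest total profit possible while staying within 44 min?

Mushroom risotto + falafel wrap + bahn mi uses 30 of the 44 min and totals 481.

481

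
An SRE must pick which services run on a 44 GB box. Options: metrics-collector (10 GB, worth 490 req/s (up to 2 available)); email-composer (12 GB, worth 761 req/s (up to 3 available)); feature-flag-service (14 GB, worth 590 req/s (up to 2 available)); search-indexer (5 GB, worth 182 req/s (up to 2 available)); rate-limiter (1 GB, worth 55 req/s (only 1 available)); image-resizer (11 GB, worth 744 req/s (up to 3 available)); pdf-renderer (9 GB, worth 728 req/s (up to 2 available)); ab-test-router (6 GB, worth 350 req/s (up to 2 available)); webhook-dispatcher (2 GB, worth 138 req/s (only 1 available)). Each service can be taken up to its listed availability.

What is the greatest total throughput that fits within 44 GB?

3154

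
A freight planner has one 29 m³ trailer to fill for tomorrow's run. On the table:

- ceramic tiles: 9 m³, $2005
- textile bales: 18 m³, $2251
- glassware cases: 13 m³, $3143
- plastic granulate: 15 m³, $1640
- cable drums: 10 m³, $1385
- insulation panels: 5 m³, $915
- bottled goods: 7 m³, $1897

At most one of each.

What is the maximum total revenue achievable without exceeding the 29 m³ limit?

7045

By revenue per m³: bottled goods 271.00, glassware cases 241.77, ceramic tiles 222.78, insulation panels 183.00 lead.
The ratio ordering already packs tightly: ceramic tiles + glassware cases + bottled goods, 29 m³, 7045.
No other feasible combination exceeds 7045.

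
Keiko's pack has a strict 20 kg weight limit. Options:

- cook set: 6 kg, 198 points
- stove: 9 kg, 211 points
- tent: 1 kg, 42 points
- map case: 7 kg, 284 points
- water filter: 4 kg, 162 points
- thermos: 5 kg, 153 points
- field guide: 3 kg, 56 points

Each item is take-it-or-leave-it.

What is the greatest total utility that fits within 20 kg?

700

Filling by ratio: cook set + tent + map case + water filter for 686, with 2 kg left unused.
Dropping tent frees 1 kg; slotting in field guide (3 kg) lifts the total to 700 at 20 kg.
The closest alternative, tent + map case + water filter + thermos + field guide, reaches only 697.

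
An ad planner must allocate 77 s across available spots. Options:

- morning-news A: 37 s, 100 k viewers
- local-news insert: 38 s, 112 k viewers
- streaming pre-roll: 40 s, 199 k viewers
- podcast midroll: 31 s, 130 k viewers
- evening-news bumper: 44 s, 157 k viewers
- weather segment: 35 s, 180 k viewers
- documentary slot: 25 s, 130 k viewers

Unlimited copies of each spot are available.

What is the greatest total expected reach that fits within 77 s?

390

Density check — documentary slot 5.20, weather segment 5.14, streaming pre-roll 4.97, podcast midroll 4.19 are the best per s.
Taking 3×documentary slot: 75 s used, 390 in expected reach.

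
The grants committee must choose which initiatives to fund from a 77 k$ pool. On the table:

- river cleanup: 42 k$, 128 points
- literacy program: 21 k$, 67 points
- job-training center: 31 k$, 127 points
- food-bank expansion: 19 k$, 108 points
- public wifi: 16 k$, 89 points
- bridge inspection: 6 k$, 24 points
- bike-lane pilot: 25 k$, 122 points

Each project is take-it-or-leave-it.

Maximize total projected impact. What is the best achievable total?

357

The ratio heuristic lands on food-bank expansion + public wifi + bridge inspection + bike-lane pilot (343) but leaves 11 k$ idle.
The 22 k$ tied up in public wifi and bridge inspection is better spent on job-training center — total rises to 357 (75 k$).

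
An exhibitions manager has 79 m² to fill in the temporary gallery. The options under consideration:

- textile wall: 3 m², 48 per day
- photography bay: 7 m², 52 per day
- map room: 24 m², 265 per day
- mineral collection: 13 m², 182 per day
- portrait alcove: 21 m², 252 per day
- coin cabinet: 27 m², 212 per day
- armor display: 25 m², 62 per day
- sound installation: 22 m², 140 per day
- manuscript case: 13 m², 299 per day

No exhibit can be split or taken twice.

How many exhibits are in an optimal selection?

Best achievable expected visitors is 1050.
One optimal bundle: photography bay + map room + mineral collection + portrait alcove + manuscript case (78 m²).
Any selection reaching 1050 contains exactly 5 exhibits.

5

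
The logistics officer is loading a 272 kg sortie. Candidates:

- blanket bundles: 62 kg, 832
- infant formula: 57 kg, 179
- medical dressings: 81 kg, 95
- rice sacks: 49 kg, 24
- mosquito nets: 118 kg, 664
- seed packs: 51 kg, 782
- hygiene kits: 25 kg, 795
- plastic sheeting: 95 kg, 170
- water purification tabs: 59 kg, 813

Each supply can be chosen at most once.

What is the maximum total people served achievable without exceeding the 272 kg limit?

By people served per kg: hygiene kits 31.80, seed packs 15.33, water purification tabs 13.78 lead.
Taking blanket bundles + infant formula + seed packs + hygiene kits + water purification tabs: 254 kg used, 3401 in people served.

3401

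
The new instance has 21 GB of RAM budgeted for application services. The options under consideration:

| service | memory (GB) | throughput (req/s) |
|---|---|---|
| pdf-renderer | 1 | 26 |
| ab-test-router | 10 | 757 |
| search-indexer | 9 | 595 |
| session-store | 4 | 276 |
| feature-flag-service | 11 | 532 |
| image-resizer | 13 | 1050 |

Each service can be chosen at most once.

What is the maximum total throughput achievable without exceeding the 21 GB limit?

Taking the top-ratio services first gives pdf-renderer + session-store + image-resizer for 1352 (18 GB).
Dropping session-store and image-resizer frees 17 GB; slotting in ab-test-router + search-indexer (19 GB) lifts the total to 1378 at 20 GB.

1378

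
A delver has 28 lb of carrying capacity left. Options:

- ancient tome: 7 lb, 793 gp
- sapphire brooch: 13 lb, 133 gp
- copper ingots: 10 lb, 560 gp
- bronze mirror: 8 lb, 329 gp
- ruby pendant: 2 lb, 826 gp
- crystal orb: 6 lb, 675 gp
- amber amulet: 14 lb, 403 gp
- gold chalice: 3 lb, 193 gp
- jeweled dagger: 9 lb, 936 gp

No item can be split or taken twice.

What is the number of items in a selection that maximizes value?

The maximum value within 28 lb is 3423.
One optimal bundle: ancient tome + ruby pendant + crystal orb + gold chalice + jeweled dagger (27 lb).
All optima have 5 items.

5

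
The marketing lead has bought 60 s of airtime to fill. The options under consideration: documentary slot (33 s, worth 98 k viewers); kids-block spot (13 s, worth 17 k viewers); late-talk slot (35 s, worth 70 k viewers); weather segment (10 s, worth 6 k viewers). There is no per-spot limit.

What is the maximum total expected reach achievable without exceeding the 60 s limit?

132

Documentary slot + 2×kids-block spot uses 59 of the 60 s and totals 132.
Every other selection either busts 60 s or fails to beat 132.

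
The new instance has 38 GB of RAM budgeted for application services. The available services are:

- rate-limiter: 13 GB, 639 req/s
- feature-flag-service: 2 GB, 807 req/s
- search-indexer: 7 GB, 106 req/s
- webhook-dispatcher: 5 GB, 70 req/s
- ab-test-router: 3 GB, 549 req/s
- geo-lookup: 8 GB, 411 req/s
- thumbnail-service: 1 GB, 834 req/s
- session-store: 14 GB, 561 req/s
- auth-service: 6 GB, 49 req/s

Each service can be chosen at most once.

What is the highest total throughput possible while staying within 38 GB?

3460

Filling by ratio: rate-limiter + feature-flag-service + search-indexer + ab-test-router + geo-lookup + thumbnail-service for 3346, with 4 GB left unused.
Dropping search-indexer and geo-lookup frees 15 GB; slotting in webhook-dispatcher + session-store (19 GB) lifts the total to 3460 at 38 GB.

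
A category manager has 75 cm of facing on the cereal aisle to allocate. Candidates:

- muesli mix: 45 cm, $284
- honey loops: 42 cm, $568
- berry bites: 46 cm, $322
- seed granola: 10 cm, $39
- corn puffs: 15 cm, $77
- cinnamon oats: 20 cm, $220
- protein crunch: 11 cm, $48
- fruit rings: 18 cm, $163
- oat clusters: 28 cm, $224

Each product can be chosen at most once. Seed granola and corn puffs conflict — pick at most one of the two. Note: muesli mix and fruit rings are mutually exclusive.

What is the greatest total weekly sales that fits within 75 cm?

Best packing: honey loops + cinnamon oats + protein crunch — 73 cm, 836 total.
The closest alternative, honey loops + seed granola + cinnamon oats, reaches only 827.

836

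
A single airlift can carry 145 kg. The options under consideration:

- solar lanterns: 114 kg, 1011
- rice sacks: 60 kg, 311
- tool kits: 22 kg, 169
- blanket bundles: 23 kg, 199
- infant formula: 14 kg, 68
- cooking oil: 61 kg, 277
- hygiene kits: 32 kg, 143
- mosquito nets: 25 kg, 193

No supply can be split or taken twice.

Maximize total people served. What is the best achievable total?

1210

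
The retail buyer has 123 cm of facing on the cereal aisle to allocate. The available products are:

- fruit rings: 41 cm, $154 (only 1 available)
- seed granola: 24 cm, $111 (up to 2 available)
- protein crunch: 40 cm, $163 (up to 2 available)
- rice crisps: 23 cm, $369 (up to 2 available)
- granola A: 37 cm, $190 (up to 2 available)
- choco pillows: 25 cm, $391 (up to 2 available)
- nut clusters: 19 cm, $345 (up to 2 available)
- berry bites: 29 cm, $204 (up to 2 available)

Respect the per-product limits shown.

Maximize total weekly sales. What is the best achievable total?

The ratio heuristic lands on 2×rice crisps + choco pillows + 2×nut clusters (1819) but leaves 14 cm idle.
The 19 cm tied up in nut clusters is better spent on choco pillows — total rises to 1865 (115 cm).

1865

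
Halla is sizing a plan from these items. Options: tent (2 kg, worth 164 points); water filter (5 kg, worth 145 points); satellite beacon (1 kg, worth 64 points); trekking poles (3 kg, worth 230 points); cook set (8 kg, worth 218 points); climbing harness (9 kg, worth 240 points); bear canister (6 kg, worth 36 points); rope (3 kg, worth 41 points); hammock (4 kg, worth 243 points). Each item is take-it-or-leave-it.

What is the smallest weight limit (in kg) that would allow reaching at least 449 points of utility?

6

Need the lightest bundle worth ≥ 449.
Taking tent + satellite beacon + trekking poles gives 458 (≥ 449) for 6 kg.
Any bundle with less than 6 kg falls short of 449.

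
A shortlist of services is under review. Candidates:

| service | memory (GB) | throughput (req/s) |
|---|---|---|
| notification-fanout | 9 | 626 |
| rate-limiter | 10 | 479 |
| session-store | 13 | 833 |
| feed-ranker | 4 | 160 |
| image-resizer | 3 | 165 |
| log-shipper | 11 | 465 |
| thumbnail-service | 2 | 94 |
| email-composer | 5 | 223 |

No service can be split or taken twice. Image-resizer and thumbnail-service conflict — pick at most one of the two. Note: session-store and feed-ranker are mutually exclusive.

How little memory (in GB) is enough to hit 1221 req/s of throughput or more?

Need the lightest bundle worth ≥ 1221.
session-store + image-resizer + email-composer: 1221 throughput at 21 GB.
No combination under 21 GB hits 1221.

21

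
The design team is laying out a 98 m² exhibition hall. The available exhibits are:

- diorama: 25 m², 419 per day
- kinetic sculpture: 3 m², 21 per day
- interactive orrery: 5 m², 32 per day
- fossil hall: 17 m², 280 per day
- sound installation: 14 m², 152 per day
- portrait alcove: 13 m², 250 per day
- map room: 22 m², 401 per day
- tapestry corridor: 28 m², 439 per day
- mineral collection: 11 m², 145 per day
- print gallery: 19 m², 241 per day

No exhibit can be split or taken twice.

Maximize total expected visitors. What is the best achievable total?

1591

Density check — portrait alcove 19.23, map room 18.23, diorama 16.76 are the best per m².
Greedy by ratio would take diorama + kinetic sculpture + interactive orrery + fossil hall + portrait alcove + map room + mineral collection: 96 m² used, total 1548.
The 19 m² tied up in kinetic sculpture and interactive orrery and mineral collection is better spent on print gallery — total rises to 1591 (96 m²).
An exhaustive check of the 1024 subsets confirms 1591.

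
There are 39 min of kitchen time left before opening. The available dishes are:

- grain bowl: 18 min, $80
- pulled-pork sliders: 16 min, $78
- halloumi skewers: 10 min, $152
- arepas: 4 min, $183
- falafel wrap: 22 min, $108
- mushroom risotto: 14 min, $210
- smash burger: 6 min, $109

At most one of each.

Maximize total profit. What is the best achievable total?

654

Best packing: halloumi skewers + arepas + mushroom risotto + smash burger — 34 min, 654 total.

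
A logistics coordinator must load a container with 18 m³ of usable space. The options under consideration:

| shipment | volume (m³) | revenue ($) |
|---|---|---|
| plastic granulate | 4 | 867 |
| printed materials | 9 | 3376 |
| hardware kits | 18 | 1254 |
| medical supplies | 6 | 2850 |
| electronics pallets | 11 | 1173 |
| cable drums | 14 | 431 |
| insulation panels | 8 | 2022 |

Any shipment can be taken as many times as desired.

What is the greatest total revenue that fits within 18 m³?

8550

Ranking by ratio (revenue/m³): medical supplies 475.00, printed materials 375.11, insulation panels 252.75, plastic granulate 216.75.
Best packing: 3×medical supplies — 18 m³, 8550 total.
Nothing else within 18 m³ beats 8550.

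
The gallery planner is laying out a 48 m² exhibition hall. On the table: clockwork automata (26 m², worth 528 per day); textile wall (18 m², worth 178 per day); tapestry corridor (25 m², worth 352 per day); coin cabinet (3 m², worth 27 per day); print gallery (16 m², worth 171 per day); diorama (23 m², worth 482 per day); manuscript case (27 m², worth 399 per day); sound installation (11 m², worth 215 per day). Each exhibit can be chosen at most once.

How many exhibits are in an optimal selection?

2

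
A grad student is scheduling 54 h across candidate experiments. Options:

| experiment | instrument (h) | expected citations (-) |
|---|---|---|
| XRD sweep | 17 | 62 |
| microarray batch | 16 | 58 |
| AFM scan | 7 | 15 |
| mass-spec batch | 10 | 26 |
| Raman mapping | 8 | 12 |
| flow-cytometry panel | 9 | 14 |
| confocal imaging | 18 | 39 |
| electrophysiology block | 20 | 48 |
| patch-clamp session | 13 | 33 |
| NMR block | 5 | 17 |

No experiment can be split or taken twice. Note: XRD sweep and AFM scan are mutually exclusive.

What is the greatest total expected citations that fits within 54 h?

Greedy by ratio would take XRD sweep + microarray batch + mass-spec batch + NMR block: 48 h used, total 163.
Replace mass-spec batch with patch-clamp session: the trade gains 7 net, giving 170 at 51 h.
Runner-up XRD sweep + microarray batch + electrophysiology block tops out at 168.

170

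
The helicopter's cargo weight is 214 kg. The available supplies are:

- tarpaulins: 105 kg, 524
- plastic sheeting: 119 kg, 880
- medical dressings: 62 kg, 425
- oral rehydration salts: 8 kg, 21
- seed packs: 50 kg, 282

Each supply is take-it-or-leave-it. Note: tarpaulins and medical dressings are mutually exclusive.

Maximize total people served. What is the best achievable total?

1326

Best packing: plastic sheeting + medical dressings + oral rehydration salts — 189 kg, 1326 total.
Nothing else feasible within 214 kg beats 1326.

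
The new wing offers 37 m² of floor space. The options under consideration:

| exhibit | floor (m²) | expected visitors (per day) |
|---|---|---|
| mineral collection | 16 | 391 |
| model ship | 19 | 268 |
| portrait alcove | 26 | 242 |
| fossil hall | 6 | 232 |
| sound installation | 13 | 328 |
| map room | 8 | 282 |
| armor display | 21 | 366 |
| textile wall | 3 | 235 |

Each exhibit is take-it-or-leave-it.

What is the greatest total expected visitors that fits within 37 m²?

Density check — textile wall 78.33, fossil hall 38.67, map room 35.25 are the best per m².
Greedy by ratio would take fossil hall + sound installation + map room + textile wall: 30 m² used, total 1077.
Replace sound installation with mineral collection: the trade gains 63 net, giving 1140 at 33 m².
No other feasible combination exceeds 1140.

1140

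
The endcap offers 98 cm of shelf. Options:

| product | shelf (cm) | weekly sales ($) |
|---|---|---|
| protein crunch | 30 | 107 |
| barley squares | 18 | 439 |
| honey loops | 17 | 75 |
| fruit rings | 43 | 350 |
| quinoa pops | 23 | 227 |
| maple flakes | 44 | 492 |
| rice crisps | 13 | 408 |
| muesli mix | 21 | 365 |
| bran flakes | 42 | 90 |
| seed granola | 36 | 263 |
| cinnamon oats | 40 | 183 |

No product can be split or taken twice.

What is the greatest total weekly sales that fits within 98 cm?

Best packing: barley squares + maple flakes + rice crisps + muesli mix — 96 cm, 1704 total.

1704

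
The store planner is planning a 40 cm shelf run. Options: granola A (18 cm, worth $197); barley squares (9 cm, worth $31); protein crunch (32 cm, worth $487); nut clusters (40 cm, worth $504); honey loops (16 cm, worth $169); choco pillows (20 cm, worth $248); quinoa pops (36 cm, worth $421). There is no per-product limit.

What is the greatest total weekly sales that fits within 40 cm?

A density-first pass picks protein crunch — 487 at 32 cm.
The 32 cm tied up in protein crunch is better spent on nut clusters — total rises to 504 (40 cm).
That's the maximum — no swap from here does better than 504.

504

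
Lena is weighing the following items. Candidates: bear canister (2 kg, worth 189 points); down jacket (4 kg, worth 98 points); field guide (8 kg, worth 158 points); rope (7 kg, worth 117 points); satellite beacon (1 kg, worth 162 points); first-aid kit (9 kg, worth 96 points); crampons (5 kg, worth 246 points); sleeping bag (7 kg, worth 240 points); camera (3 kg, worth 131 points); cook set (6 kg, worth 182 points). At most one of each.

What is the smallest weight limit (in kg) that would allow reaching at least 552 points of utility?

Look for the lowest-weight combination reaching 552.
bear canister + satellite beacon + crampons: 597 utility at 8 kg.
Below 8 kg the best achievable stays under 552.

8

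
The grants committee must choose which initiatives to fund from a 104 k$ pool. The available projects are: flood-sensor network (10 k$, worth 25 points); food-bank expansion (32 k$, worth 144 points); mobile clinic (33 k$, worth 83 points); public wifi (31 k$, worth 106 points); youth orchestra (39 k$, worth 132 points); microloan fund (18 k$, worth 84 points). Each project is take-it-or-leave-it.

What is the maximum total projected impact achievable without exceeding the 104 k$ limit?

Ranking by ratio (projected impact/k$): microloan fund 4.67, food-bank expansion 4.50, public wifi 3.42, youth orchestra 3.38.
The ratio heuristic lands on flood-sensor network + food-bank expansion + public wifi + microloan fund (359) but leaves 13 k$ idle.
Replace public wifi with youth orchestra: the trade gains 26 net, giving 385 at 99 k$.

385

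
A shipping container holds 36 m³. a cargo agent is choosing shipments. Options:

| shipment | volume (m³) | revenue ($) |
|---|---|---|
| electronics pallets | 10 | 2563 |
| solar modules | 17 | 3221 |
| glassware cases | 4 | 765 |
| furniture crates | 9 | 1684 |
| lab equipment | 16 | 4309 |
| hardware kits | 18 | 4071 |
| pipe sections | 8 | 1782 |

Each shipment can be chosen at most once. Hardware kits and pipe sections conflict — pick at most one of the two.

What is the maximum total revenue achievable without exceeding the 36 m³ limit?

8654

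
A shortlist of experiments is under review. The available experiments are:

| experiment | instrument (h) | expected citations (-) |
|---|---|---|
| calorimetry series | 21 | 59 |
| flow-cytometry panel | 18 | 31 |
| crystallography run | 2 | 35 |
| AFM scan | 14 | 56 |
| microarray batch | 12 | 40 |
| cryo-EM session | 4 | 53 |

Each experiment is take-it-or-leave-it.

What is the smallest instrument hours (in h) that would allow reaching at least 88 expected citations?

6

Need the lightest bundle worth ≥ 88.
crystallography run + cryo-EM session reaches 88 using 6 h.
Any bundle with less than 6 h falls short of 88.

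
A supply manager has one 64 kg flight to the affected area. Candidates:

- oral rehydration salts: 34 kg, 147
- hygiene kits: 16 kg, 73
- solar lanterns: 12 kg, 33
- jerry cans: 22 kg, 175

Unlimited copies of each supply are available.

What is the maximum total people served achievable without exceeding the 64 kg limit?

The ratio ordering already packs tightly: hygiene kits + 2×jerry cans, 60 kg, 423.
Nothing else within 64 kg beats 423.

423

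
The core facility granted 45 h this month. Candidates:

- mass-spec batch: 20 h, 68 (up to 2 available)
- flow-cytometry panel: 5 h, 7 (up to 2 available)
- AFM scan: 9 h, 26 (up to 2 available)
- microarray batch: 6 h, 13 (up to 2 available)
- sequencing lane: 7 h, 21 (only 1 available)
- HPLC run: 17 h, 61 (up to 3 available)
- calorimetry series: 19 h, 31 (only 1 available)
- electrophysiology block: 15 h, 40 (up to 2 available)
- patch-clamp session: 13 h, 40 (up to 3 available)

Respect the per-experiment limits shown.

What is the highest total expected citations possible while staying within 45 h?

Filling by ratio: sequencing lane + 2×HPLC run for 143, with 4 h left unused.
Replace HPLC run with mass-spec batch: the trade gains 7 net, giving 150 at 44 h.
That's the maximum — no swap from here does better than 150.

150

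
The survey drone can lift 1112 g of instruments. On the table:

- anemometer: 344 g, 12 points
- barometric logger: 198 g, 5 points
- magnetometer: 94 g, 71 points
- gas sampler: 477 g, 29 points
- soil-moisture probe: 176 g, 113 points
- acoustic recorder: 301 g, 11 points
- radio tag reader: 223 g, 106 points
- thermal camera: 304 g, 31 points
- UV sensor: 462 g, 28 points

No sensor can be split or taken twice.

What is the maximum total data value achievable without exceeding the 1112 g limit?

Magnetometer + soil-moisture probe + acoustic recorder + radio tag reader + thermal camera uses 1098 of the 1112 g and totals 332.
Nothing else within 1112 g beats 332.

332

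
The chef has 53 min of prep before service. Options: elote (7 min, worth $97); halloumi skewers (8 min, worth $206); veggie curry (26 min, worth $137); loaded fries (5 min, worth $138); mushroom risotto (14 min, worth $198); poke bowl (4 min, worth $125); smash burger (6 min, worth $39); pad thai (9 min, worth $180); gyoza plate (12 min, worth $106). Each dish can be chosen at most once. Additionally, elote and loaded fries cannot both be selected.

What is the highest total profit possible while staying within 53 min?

953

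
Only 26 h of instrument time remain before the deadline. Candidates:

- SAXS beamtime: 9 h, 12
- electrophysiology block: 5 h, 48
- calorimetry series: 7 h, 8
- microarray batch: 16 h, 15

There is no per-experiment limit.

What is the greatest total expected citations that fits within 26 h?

240

Ranking by ratio (expected citations/h): electrophysiology block 9.60, SAXS beamtime 1.33, calorimetry series 1.14.
Best packing: 5×electrophysiology block — 25 h, 240 total.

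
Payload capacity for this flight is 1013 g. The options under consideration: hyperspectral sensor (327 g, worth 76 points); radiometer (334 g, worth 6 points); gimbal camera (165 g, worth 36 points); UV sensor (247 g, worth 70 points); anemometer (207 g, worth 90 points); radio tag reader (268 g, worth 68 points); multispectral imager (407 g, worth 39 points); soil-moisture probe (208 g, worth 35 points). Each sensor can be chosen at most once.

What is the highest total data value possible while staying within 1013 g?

272

A density-first pass picks gimbal camera + UV sensor + anemometer + radio tag reader — 264 at 887 g.
Replace radio tag reader with hyperspectral sensor: the trade gains 8 net, giving 272 at 946 g.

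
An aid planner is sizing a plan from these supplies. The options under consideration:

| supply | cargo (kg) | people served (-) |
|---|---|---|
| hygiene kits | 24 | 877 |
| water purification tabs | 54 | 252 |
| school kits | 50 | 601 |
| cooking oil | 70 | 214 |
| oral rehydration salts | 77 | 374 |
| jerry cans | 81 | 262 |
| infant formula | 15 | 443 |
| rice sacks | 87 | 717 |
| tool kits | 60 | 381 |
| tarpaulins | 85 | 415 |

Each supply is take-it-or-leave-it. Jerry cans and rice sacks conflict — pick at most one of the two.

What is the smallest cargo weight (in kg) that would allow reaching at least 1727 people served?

Need the lightest bundle worth ≥ 1727.
Taking hygiene kits + school kits + infant formula gives 1921 (≥ 1727) for 89 kg.
Any bundle with less than 89 kg falls short of 1727.

89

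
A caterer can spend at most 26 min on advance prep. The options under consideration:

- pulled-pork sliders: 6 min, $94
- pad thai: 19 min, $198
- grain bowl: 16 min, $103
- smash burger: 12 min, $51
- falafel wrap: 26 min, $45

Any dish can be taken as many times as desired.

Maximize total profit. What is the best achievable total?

376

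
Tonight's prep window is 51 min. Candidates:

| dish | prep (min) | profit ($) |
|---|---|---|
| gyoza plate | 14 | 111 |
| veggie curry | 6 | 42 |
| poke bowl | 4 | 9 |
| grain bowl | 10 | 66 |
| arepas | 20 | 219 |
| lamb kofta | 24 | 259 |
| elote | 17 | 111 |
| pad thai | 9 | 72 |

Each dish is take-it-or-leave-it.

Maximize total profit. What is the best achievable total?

Veggie curry + arepas + lamb kofta uses 50 of the 51 min and totals 520.
Runner-up poke bowl + arepas + lamb kofta tops out at 487.

520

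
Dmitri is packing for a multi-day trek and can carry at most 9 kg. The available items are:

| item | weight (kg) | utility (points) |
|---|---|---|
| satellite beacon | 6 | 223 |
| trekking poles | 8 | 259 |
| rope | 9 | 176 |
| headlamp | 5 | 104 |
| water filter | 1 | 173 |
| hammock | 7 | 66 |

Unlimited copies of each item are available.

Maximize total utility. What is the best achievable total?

1557

Best packing: 9×water filter — 9 kg, 1557 total.
Every other selection either busts 9 kg or fails to beat 1557.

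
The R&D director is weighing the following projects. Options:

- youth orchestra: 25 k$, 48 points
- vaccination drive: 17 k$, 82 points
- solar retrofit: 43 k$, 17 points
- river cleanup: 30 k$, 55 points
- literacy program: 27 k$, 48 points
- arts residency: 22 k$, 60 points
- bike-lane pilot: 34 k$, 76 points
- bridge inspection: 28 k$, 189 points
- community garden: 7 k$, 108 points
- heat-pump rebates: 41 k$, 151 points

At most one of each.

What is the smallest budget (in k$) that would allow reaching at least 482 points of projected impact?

93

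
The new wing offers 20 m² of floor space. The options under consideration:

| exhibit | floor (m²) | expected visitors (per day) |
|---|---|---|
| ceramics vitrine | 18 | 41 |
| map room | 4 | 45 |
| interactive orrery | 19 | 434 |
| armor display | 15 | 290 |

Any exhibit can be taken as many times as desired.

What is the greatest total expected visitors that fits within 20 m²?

434

Density check — interactive orrery 22.84, armor display 19.33, map room 11.25, ceramics vitrine 2.28 are the best per m².
The ratio ordering already packs tightly: interactive orrery, 19 m², 434.
That's the maximum — no swap from here does better than 434.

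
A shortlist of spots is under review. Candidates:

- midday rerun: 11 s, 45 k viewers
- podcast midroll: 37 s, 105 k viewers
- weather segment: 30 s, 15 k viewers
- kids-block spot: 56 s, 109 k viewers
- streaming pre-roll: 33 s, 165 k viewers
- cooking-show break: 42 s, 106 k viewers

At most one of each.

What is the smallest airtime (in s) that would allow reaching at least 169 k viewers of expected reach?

44

Minimise s subject to total expected reach ≥ 169.
midday rerun + streaming pre-roll: 210 expected reach at 44 s.
Below 44 s the best achievable stays under 169.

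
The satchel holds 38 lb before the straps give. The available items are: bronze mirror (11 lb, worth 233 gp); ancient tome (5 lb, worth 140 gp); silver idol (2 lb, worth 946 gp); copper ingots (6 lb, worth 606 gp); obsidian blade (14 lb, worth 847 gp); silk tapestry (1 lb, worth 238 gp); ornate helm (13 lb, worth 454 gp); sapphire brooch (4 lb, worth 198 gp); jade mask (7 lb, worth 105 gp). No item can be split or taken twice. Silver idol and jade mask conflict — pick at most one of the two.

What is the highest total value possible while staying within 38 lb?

3091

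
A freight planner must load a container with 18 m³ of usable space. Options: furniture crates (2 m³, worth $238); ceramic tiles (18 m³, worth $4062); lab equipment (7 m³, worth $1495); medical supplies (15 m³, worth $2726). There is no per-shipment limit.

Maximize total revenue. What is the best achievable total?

Density check — ceramic tiles 225.67, lab equipment 213.57, medical supplies 181.73, furniture crates 119.00 are the best per m³.
Best packing: ceramic tiles — 18 m³, 4062 total.
Nothing else within 18 m³ beats 4062.

4062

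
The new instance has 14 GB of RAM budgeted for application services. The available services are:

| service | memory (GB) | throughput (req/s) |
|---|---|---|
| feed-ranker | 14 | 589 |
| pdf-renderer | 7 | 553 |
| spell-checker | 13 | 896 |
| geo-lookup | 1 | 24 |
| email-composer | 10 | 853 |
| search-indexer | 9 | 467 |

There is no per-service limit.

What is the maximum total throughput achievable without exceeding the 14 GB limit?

A density-first pass picks 4×geo-lookup + email-composer — 949 at 14 GB.
Replace 4×geo-lookup and email-composer with 2×pdf-renderer: the trade gains 157 net, giving 1106 at 14 GB.
That's the maximum — no swap from here does better than 1106.

1106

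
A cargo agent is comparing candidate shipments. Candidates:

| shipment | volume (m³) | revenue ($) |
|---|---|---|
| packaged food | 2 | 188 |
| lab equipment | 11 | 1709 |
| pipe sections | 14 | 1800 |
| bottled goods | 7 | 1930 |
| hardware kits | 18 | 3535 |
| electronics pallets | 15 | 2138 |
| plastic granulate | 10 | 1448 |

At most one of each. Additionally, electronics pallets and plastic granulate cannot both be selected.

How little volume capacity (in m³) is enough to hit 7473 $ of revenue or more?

Need the lightest bundle worth ≥ 7473.
bottled goods + hardware kits + electronics pallets reaches 7603 using 40 m³.
Any bundle with less than 40 m³ falls short of 7473.

40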